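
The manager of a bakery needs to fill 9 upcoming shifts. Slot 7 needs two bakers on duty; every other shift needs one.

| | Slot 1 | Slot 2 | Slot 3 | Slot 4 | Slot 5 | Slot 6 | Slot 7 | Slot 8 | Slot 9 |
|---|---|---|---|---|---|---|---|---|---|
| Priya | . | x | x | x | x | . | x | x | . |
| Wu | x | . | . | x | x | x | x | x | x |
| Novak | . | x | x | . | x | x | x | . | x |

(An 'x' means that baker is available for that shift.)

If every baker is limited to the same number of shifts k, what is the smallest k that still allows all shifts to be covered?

With 3 bakers and 10 worker-slots to fill, someone must work at least ⌈10/3⌉ = 4 shifts, so k ≥ 4.
k = 4 works: Slot 1→Wu, Slot 2→Priya, Slot 3→Priya, Slot 4→Priya, Slot 5→Novak, Slot 6→Wu, Slot 7→Wu+Novak, Slot 8→Priya, Slot 9→Wu.
Loads: Priya 4, Wu 4, Novak 2 — all ≤ 4.

4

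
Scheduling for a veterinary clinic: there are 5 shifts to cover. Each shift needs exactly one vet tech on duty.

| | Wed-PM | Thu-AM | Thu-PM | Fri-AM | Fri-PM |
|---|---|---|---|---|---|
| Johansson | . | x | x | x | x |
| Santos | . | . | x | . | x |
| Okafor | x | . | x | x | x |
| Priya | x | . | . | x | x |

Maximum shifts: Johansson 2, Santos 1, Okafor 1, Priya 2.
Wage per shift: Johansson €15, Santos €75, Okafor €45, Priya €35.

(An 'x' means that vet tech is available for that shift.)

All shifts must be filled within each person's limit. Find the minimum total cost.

Thu-AM can only be covered by Johansson, so that assignment is forced.
Picking the cheapest available vet tech for each shift independently would cost €95, but that ignores the shift limits.
An optimal schedule: Wed-PM→Priya, Thu-AM→Johansson, Thu-PM→Johansson, Fri-AM→Priya, Fri-PM→Okafor.
Total: 35 + 15 + 15 + 35 + 45 = €145.

€145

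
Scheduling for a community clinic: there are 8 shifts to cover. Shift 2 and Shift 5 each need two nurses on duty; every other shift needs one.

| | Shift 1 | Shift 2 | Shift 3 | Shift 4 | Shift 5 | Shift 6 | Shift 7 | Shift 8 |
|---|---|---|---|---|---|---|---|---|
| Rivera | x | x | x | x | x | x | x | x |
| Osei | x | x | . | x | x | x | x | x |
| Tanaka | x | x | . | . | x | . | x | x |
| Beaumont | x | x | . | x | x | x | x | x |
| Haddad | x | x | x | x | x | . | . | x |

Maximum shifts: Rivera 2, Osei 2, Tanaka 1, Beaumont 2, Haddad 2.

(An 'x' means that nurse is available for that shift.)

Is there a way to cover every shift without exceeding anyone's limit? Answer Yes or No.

No

Total capacity is 2+2+1+2+2 = 9 but 10 worker-slots are needed — infeasible.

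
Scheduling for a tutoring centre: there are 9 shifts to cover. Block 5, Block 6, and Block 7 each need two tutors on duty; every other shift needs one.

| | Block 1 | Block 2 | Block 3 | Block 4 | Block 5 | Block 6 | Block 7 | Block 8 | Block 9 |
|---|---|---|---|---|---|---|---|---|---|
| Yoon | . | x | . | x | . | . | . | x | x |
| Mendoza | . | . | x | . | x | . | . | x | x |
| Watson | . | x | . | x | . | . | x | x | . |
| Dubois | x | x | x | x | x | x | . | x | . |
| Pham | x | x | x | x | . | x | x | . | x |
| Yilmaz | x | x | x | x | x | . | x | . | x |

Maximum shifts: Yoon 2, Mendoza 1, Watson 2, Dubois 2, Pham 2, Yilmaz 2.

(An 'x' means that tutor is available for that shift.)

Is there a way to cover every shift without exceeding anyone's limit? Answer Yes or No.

Total capacity is 2+1+2+2+2+2 = 11 but 12 worker-slots are needed — infeasible.

No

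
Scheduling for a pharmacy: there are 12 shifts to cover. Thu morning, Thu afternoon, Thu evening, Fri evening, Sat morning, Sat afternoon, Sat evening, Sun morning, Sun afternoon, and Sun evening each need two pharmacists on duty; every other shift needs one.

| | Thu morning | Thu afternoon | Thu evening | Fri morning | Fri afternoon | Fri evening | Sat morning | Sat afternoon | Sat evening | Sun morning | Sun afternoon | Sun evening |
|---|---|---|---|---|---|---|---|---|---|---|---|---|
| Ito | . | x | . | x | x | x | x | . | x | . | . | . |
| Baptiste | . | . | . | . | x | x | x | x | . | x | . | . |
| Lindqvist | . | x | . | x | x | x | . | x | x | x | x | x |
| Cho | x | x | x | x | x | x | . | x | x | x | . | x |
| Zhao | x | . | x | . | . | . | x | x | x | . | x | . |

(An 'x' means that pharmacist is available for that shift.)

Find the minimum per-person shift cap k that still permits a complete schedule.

5

With 5 pharmacists and 22 worker-slots to fill, someone must work at least ⌈22/5⌉ = 5 shifts, so k ≥ 5.
k = 5 works: Thu morning→Cho+Zhao, Thu afternoon→Ito+Lindqvist, Thu evening→Cho+Zhao, Fri morning→Ito, Fri afternoon→Ito, Fri evening→Ito+Baptiste, Sat morning→Ito+Baptiste, Sat afternoon→Baptiste+Lindqvist, Sat evening→Cho+Zhao, Sun morning→Baptiste+Lindqvist, Sun afternoon→Lindqvist+Zhao, Sun evening→Lindqvist+Cho.
Loads: Ito 5, Baptiste 4, Lindqvist 5, Cho 4, Zhao 4 — all ≤ 5.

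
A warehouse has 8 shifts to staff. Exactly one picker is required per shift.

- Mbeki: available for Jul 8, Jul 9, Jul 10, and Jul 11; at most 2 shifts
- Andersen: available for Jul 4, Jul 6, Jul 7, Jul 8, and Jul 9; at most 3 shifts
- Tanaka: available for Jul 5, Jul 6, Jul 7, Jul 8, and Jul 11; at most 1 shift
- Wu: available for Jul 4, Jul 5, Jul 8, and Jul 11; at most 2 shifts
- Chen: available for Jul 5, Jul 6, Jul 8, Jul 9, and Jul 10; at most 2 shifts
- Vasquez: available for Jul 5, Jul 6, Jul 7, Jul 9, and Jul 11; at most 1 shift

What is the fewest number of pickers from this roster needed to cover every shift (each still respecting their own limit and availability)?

4

8 slots to fill and no one can take more than 3, so at least ⌈8/3⌉ = 3 pickers are needed.
Any 3 pickers together have capacity at most 3+2+2 = 7 < 8 slots, so 3 can never suffice.
Mbeki, Andersen, Tanaka, and Wu alone can cover everything: Jul 4→Andersen, Jul 5→Tanaka, Jul 6→Andersen, Jul 7→Andersen, Jul 8→Wu, Jul 9→Mbeki, Jul 10→Mbeki, Jul 11→Wu.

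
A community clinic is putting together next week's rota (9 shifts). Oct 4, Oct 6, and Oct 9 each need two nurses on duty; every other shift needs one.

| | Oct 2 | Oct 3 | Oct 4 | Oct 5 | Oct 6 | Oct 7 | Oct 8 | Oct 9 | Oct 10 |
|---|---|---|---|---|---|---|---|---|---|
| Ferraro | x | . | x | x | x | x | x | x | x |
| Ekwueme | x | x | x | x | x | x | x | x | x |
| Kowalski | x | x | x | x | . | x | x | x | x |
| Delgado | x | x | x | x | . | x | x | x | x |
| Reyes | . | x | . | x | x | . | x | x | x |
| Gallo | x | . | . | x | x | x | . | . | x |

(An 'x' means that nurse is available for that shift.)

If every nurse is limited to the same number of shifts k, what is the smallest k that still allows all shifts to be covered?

With 6 nurses and 12 worker-slots to fill, someone must work at least ⌈12/6⌉ = 2 shifts, so k ≥ 2.
k = 2 works: Oct 2→Ferraro, Oct 3→Ekwueme, Oct 4→Kowalski+Delgado, Oct 5→Kowalski, Oct 6→Reyes+Gallo, Oct 7→Ferraro, Oct 8→Ekwueme, Oct 9→Delgado+Reyes, Oct 10→Gallo.
Loads: Ferraro 2, Ekwueme 2, Kowalski 2, Delgado 2, Reyes 2, Gallo 2 — all ≤ 2.

2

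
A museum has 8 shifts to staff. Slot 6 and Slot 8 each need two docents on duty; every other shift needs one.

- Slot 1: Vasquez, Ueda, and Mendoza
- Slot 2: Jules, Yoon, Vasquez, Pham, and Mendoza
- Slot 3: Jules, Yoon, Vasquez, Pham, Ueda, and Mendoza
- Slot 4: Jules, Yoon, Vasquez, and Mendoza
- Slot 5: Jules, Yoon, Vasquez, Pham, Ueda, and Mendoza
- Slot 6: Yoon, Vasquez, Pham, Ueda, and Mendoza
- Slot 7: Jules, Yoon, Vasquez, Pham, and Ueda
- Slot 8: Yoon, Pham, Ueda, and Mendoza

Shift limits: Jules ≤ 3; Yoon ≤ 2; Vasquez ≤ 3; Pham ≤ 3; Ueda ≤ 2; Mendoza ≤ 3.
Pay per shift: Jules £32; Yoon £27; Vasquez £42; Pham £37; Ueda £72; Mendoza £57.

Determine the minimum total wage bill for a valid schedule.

£345

Picking the cheapest available docent for each shift independently would cost £305, but that ignores the shift limits.
An optimal schedule: Slot 1→Vasquez, Slot 2→Jules, Slot 3→Jules, Slot 4→Yoon, Slot 5→Pham, Slot 6→Pham+Vasquez, Slot 7→Jules, Slot 8→Yoon+Pham.
Total: 42 + 32 + 32 + 27 + 37 + 37 + 42 + 32 + 27 + 37 = £345.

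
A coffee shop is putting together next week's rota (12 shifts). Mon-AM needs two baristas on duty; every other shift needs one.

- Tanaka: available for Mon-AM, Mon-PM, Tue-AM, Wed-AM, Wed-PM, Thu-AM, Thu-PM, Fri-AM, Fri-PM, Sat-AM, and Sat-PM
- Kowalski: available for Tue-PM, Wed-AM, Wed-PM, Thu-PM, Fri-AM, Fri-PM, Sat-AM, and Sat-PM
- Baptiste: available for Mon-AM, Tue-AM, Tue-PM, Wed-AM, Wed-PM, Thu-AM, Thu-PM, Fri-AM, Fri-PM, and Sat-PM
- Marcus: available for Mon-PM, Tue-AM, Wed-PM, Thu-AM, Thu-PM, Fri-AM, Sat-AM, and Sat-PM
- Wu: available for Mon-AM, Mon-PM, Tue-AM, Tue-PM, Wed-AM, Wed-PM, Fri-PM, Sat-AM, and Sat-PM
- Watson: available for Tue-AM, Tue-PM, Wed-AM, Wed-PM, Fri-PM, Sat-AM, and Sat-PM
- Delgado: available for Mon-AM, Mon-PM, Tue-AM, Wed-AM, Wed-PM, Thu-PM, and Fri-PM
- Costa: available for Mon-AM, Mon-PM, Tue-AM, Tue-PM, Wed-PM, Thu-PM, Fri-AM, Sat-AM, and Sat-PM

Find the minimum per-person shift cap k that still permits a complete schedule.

With 8 baristas and 13 worker-slots to fill, someone must work at least ⌈13/8⌉ = 2 shifts, so k ≥ 2.
k = 2 works: Mon-AM→Delgado+Costa, Mon-PM→Tanaka, Tue-AM→Marcus, Tue-PM→Kowalski, Wed-AM→Baptiste, Wed-PM→Watson, Thu-AM→Tanaka, Thu-PM→Baptiste, Fri-AM→Kowalski, Fri-PM→Wu, Sat-AM→Marcus, Sat-PM→Wu.
Loads: Tanaka 2, Kowalski 2, Baptiste 2, Marcus 2, Wu 2, Watson 1, Delgado 1, Costa 1 — all ≤ 2.

2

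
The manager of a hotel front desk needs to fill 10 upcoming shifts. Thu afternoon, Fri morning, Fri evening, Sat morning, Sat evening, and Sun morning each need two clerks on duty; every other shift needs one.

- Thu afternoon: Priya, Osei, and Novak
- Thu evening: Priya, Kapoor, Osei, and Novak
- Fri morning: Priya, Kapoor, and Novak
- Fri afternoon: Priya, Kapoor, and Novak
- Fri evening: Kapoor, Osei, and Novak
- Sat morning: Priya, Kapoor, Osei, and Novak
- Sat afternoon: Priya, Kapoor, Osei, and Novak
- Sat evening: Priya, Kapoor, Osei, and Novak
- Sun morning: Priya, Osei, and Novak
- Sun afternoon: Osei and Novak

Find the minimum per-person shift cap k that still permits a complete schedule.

With 4 clerks and 16 worker-slots to fill, someone must work at least ⌈16/4⌉ = 4 shifts, so k ≥ 4.
k = 4 works: Thu afternoon→Priya+Osei, Thu evening→Novak, Fri morning→Priya+Kapoor, Fri afternoon→Priya, Fri evening→Kapoor+Osei, Sat morning→Kapoor+Novak, Sat afternoon→Novak, Sat evening→Kapoor+Novak, Sun morning→Priya+Osei, Sun afternoon→Osei.
Loads: Priya 4, Kapoor 4, Osei 4, Novak 4 — all ≤ 4.

4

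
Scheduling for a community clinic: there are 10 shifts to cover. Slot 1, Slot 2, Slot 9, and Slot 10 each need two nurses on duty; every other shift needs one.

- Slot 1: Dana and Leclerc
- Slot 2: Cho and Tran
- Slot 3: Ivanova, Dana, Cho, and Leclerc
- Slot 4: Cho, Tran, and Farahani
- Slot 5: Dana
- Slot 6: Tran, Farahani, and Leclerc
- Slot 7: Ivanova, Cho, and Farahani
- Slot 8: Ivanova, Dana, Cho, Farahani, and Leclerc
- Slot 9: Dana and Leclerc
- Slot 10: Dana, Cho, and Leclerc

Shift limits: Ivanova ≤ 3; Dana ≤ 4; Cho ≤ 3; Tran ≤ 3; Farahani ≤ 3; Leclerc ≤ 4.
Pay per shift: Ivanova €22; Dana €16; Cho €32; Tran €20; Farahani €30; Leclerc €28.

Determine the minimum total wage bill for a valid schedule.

€306

Slot 1 can only be covered by Dana and Leclerc, so that assignment is forced.
Slot 2 can only be covered by Cho and Tran, so that assignment is forced.
Slot 5 can only be covered by Dana, so that assignment is forced.
Picking the cheapest available nurse for each shift independently would cost €294, but that ignores the shift limits.
An optimal schedule: Slot 1→Dana+Leclerc, Slot 2→Tran+Cho, Slot 3→Ivanova, Slot 4→Tran, Slot 5→Dana, Slot 6→Tran, Slot 7→Ivanova, Slot 8→Ivanova, Slot 9→Dana+Leclerc, Slot 10→Dana+Leclerc.
Total: 16 + 28 + 20 + 32 + 22 + 20 + 16 + 20 + 22 + 22 + 16 + 28 + 16 + 28 = €306.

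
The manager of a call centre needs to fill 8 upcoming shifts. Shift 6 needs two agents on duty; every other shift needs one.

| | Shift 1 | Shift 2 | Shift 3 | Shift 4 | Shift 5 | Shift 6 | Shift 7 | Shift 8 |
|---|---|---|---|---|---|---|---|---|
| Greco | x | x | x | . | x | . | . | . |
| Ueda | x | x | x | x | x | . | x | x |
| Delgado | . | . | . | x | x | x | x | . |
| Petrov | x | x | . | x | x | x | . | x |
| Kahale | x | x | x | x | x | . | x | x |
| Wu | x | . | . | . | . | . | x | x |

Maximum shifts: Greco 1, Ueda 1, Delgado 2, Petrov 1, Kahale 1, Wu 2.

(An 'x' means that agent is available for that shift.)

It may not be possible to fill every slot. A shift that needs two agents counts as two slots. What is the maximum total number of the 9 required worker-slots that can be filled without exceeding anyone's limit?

8

Total capacity across all agents is 1+1+2+1+1+2 = 8, and 9 slots are needed, so at most 8 can be filled.
An assignment achieving 8: Shift 1→Wu, Shift 2→Ueda, Shift 3→Greco, Shift 4→Delgado, Shift 6→Delgado+Petrov, Shift 7→Kahale, Shift 8→Wu.
Loads: Greco 1/1, Ueda 1/1, Delgado 2/2, Petrov 1/1, Kahale 1/1, Wu 2/2.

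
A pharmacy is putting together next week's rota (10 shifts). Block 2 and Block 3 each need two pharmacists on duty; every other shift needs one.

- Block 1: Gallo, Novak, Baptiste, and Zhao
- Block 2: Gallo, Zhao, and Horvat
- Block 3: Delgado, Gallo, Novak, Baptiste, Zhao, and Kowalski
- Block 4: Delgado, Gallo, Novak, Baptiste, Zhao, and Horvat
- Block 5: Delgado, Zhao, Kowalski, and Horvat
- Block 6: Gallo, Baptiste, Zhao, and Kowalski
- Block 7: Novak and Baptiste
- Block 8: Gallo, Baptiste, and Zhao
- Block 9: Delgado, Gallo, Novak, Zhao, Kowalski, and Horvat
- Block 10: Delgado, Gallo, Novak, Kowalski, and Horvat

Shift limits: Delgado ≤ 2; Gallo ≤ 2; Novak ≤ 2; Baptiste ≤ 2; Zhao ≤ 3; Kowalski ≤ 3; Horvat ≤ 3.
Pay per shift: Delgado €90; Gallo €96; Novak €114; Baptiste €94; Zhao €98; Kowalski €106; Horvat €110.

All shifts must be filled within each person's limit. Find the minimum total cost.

€1172

Picking the cheapest available pharmacist for each shift independently would cost €1114, but that ignores the shift limits.
An optimal schedule: Block 1→Gallo, Block 2→Gallo+Zhao, Block 3→Zhao+Kowalski, Block 4→Delgado, Block 5→Delgado, Block 6→Zhao, Block 7→Baptiste, Block 8→Baptiste, Block 9→Kowalski, Block 10→Kowalski.
Total: 96 + 96 + 98 + 98 + 106 + 90 + 90 + 98 + 94 + 94 + 106 + 106 = €1172.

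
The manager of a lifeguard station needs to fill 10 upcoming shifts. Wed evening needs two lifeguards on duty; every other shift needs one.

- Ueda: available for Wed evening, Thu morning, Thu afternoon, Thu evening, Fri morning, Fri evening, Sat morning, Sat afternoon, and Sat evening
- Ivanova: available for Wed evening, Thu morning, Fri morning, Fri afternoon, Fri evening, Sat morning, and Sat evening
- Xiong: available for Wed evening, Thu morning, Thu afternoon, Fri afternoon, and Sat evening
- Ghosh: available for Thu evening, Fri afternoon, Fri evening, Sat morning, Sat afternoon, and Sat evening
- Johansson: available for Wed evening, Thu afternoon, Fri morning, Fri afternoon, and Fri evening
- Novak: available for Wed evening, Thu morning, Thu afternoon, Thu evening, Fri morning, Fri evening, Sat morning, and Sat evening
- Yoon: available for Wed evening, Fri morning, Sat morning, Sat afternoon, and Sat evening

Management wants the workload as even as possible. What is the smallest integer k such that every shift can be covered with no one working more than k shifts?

With 7 lifeguards and 11 worker-slots to fill, someone must work at least ⌈11/7⌉ = 2 shifts, so k ≥ 2.
k = 2 works: Wed evening→Johansson+Novak, Thu morning→Ivanova, Thu afternoon→Xiong, Thu evening→Ueda, Fri morning→Johansson, Fri afternoon→Ivanova, Fri evening→Ghosh, Sat morning→Ghosh, Sat afternoon→Ueda, Sat evening→Xiong.
Loads: Ueda 2, Ivanova 2, Xiong 2, Ghosh 2, Johansson 2, Novak 1, Yoon 0 — all ≤ 2.

2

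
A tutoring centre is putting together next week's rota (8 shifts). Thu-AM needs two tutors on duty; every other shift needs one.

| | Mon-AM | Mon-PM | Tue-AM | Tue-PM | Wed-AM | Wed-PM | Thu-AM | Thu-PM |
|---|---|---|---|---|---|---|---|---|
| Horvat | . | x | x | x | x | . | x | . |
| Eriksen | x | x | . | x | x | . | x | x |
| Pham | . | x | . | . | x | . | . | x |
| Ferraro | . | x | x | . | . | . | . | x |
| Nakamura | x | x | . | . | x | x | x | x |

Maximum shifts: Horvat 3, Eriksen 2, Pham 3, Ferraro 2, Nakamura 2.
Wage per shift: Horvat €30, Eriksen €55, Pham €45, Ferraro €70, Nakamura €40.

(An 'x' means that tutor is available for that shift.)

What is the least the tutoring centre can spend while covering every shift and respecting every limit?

Wed-PM can only be covered by Nakamura, so that assignment is forced.
Picking the cheapest available tutor for each shift independently would cost €310, but that ignores the shift limits.
An optimal schedule: Mon-AM→Nakamura, Mon-PM→Pham, Tue-AM→Horvat, Tue-PM→Horvat, Wed-AM→Pham, Wed-PM→Nakamura, Thu-AM→Horvat+Eriksen, Thu-PM→Pham.
Total: 40 + 45 + 30 + 30 + 45 + 40 + 30 + 55 + 45 = €360.

€360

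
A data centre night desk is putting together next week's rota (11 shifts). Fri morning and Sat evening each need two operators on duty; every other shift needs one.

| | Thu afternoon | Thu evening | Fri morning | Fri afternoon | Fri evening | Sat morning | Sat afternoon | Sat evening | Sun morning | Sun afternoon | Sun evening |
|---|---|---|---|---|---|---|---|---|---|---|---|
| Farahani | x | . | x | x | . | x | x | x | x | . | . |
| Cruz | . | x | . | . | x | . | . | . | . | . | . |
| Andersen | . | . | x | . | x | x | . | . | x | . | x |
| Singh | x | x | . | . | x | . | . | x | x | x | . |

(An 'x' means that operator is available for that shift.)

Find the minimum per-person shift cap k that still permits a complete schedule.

4

With 4 operators and 13 worker-slots to fill, someone must work at least ⌈13/4⌉ = 4 shifts, so k ≥ 4.
k = 4 works: Thu afternoon→Singh, Thu evening→Cruz, Fri morning→Farahani+Andersen, Fri afternoon→Farahani, Fri evening→Cruz, Sat morning→Andersen, Sat afternoon→Farahani, Sat evening→Farahani+Singh, Sun morning→Andersen, Sun afternoon→Singh, Sun evening→Andersen.
Loads: Farahani 4, Cruz 2, Andersen 4, Singh 3 — all ≤ 4.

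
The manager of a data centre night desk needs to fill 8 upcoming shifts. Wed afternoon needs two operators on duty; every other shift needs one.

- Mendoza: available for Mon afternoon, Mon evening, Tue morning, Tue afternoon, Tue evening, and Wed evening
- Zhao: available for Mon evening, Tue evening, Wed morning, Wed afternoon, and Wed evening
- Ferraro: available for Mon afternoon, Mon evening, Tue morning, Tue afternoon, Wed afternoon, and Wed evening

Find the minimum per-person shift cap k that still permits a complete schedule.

With 3 operators and 9 worker-slots to fill, someone must work at least ⌈9/3⌉ = 3 shifts, so k ≥ 3.
k = 3 works: Mon afternoon→Mendoza, Mon evening→Ferraro, Tue morning→Mendoza, Tue afternoon→Mendoza, Tue evening→Zhao, Wed morning→Zhao, Wed afternoon→Zhao+Ferraro, Wed evening→Ferraro.
Loads: Mendoza 3, Zhao 3, Ferraro 3 — all ≤ 3.

3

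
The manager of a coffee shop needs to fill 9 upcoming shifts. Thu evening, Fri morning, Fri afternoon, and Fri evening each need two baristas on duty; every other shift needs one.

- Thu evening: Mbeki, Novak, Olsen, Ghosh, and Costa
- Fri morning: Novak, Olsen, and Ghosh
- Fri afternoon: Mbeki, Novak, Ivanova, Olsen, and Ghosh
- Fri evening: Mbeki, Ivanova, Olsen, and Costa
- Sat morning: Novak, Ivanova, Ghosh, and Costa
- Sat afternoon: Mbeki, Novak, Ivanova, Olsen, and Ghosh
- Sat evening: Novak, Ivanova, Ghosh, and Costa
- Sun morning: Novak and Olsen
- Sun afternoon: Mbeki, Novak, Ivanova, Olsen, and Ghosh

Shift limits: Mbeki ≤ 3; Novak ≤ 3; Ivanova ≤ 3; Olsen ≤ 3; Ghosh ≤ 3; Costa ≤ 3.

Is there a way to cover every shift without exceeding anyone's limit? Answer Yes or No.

Yes

One valid schedule: Thu evening→Olsen+Ghosh, Fri morning→Novak+Olsen, Fri afternoon→Ivanova+Olsen, Fri evening→Mbeki+Ivanova, Sat morning→Novak, Sat afternoon→Mbeki, Sat evening→Ivanova, Sun morning→Novak, Sun afternoon→Mbeki.
Loads: Mbeki 3/3, Novak 3/3, Ivanova 3/3, Olsen 3/3, Ghosh 1/3, Costa 0/3 — all within limits.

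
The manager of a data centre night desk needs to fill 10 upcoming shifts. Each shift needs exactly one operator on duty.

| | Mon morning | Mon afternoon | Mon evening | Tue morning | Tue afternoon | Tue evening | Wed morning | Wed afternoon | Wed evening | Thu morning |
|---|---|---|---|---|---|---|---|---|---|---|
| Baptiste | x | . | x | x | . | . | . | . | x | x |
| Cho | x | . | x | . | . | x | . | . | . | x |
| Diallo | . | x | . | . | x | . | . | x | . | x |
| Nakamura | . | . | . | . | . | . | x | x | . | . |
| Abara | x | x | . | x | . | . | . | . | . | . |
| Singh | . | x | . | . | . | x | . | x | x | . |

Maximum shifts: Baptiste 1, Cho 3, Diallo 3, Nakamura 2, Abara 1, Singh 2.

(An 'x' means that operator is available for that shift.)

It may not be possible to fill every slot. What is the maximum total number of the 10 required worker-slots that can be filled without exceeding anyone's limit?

Total capacity across all operators is 1+3+3+2+1+2 = 12, and 10 slots are needed, so at most 10 can be filled.
An assignment achieving 10: Mon morning→Cho, Mon afternoon→Diallo, Mon evening→Baptiste, Tue morning→Abara, Tue afternoon→Diallo, Tue evening→Cho, Wed morning→Nakamura, Wed afternoon→Diallo, Wed evening→Singh, Thu morning→Cho.
Loads: Baptiste 1/1, Cho 3/3, Diallo 3/3, Nakamura 1/2, Abara 1/1, Singh 1/2.

10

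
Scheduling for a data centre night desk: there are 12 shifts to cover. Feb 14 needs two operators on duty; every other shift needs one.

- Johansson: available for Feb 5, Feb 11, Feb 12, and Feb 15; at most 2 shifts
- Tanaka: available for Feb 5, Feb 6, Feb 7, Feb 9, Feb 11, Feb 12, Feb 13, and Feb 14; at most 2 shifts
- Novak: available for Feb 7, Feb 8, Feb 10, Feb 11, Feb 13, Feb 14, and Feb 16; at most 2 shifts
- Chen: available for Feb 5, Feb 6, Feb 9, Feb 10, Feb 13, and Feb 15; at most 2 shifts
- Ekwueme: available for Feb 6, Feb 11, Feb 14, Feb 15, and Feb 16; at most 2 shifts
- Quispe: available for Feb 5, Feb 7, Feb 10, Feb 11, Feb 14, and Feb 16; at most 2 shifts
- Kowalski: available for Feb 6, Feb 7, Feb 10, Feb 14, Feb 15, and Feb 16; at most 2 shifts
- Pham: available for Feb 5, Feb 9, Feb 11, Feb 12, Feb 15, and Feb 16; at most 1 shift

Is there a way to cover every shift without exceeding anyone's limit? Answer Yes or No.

Yes

Feb 8 can only be covered by Novak, so that assignment is forced.
One valid schedule: Feb 5→Johansson, Feb 6→Chen, Feb 7→Novak, Feb 8→Novak, Feb 9→Tanaka, Feb 10→Chen, Feb 11→Quispe, Feb 12→Johansson, Feb 13→Tanaka, Feb 14→Quispe+Kowalski, Feb 15→Ekwueme, Feb 16→Ekwueme.
Loads: Johansson 2/2, Tanaka 2/2, Novak 2/2, Chen 2/2, Ekwueme 2/2, Quispe 2/2, Kowalski 1/2, Pham 0/1 — all within limits.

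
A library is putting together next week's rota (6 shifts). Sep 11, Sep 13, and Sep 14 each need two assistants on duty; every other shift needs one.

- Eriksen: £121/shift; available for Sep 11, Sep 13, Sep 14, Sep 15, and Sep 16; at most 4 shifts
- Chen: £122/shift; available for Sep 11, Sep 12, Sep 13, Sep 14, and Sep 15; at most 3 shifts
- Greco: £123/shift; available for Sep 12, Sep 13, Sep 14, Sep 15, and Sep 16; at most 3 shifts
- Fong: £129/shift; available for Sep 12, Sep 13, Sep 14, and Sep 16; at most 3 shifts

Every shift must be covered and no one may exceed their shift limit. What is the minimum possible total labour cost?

Sep 11 can only be covered by Eriksen and Chen, so that assignment is forced.
Picking the cheapest available assistant for each shift independently would cost £1093, but that ignores the shift limits.
An optimal schedule: Sep 11→Eriksen+Chen, Sep 12→Chen, Sep 13→Eriksen+Greco, Sep 14→Chen+Greco, Sep 15→Eriksen, Sep 16→Eriksen.
Total: 121 + 122 + 122 + 121 + 123 + 122 + 123 + 121 + 121 = £1096.

£1096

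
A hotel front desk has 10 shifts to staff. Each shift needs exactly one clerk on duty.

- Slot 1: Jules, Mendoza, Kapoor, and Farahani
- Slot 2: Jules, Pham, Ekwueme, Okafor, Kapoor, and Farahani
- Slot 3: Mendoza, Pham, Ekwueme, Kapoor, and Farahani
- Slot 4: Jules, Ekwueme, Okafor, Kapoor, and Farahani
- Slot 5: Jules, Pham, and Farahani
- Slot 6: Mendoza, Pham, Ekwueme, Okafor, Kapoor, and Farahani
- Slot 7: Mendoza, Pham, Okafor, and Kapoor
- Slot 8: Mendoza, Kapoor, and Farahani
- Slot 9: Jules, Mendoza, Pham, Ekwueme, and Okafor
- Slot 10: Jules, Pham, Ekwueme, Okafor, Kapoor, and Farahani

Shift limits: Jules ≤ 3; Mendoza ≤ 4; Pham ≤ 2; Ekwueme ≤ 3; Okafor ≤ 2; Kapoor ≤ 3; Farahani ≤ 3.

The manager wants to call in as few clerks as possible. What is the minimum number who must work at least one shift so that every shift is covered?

3

10 slots to fill and no one can take more than 4, so at least ⌈10/4⌉ = 3 clerks are needed.
Jules, Mendoza, and Ekwueme alone can cover everything: Slot 1→Jules, Slot 2→Jules, Slot 3→Mendoza, Slot 4→Ekwueme, Slot 5→Jules, Slot 6→Mendoza, Slot 7→Mendoza, Slot 8→Mendoza, Slot 9→Ekwueme, Slot 10→Ekwueme.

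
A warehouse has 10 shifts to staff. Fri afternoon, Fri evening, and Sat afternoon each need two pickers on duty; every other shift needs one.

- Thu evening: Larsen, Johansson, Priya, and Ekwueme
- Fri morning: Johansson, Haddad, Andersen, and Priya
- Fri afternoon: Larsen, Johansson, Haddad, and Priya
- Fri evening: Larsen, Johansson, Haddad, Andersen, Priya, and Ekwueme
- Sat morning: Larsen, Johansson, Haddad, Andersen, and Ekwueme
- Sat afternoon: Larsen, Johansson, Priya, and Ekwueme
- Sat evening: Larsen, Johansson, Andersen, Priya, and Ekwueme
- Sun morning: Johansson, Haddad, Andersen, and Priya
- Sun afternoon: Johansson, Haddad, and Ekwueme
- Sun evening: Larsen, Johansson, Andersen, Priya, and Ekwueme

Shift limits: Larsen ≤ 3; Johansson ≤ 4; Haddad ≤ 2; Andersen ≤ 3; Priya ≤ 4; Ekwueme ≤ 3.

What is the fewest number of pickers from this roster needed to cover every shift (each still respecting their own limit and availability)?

13 slots to fill and no one can take more than 4, so at least ⌈13/4⌉ = 4 pickers are needed.
Larsen, Johansson, Haddad, and Priya alone can cover everything: Thu evening→Larsen, Fri morning→Johansson, Fri afternoon→Haddad+Priya, Fri evening→Haddad+Priya, Sat morning→Larsen, Sat afternoon→Larsen+Johansson, Sat evening→Johansson, Sun morning→Priya, Sun afternoon→Johansson, Sun evening→Priya.

4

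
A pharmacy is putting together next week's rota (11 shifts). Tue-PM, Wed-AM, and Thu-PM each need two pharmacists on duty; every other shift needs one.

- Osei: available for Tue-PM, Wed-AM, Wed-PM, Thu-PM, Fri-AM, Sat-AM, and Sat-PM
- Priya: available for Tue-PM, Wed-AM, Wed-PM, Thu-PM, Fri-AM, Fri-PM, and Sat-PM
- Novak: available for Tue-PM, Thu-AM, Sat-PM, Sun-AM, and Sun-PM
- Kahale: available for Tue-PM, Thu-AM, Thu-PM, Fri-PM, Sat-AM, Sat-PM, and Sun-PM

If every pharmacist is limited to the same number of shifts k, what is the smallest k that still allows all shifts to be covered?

With 4 pharmacists and 14 worker-slots to fill, someone must work at least ⌈14/4⌉ = 4 shifts, so k ≥ 4.
k = 4 works: Tue-PM→Novak+Kahale, Wed-AM→Osei+Priya, Wed-PM→Osei, Thu-AM→Novak, Thu-PM→Priya+Kahale, Fri-AM→Osei, Fri-PM→Priya, Sat-AM→Osei, Sat-PM→Priya, Sun-AM→Novak, Sun-PM→Novak.
Loads: Osei 4, Priya 4, Novak 4, Kahale 2 — all ≤ 4.

4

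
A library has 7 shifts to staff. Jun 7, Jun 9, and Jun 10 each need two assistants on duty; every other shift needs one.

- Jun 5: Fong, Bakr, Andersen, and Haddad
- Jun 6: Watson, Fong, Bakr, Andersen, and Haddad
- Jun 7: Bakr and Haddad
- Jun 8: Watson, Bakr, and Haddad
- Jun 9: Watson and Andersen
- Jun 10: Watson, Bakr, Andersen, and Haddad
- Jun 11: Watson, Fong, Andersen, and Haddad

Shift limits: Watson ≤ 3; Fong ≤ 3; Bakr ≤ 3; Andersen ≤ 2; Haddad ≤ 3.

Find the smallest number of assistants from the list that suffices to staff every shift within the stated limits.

10 slots to fill and no one can take more than 3, so at least ⌈10/3⌉ = 4 assistants are needed.
Watson, Bakr, Andersen, and Haddad alone can cover everything: Jun 5→Bakr, Jun 6→Bakr, Jun 7→Bakr+Haddad, Jun 8→Watson, Jun 9→Watson+Andersen, Jun 10→Andersen+Haddad, Jun 11→Watson.

4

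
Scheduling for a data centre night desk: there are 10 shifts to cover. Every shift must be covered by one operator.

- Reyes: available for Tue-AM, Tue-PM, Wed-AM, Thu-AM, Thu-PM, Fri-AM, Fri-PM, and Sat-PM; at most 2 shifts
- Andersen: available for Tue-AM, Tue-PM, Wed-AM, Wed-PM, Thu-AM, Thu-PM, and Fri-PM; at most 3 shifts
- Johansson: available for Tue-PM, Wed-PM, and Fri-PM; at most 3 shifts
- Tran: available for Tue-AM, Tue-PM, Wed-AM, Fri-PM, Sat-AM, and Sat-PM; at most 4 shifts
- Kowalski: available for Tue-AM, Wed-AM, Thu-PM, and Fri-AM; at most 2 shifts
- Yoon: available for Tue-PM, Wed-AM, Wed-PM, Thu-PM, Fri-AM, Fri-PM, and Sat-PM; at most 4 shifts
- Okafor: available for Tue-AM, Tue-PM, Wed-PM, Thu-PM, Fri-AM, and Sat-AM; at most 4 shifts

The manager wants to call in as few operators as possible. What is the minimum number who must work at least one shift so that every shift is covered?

10 slots to fill and no one can take more than 4, so at least ⌈10/4⌉ = 3 operators are needed.
Reyes, Tran, and Yoon alone can cover everything: Tue-AM→Reyes, Tue-PM→Tran, Wed-AM→Tran, Wed-PM→Yoon, Thu-AM→Reyes, Thu-PM→Yoon, Fri-AM→Yoon, Fri-PM→Tran, Sat-AM→Tran, Sat-PM→Yoon.

3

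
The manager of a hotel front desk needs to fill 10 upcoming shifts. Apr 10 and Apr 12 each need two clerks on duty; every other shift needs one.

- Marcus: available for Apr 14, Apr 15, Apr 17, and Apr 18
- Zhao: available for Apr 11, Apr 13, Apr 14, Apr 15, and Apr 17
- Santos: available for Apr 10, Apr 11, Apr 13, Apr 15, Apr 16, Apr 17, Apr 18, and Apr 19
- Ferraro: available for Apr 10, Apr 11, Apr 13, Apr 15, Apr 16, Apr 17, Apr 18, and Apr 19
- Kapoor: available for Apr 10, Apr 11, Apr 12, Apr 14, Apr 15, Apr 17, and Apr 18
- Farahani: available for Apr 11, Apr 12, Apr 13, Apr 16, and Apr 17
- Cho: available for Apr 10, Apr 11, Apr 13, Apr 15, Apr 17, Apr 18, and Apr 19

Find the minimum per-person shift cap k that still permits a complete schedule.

2

With 7 clerks and 12 worker-slots to fill, someone must work at least ⌈12/7⌉ = 2 shifts, so k ≥ 2.
k = 2 works: Apr 10→Ferraro+Kapoor, Apr 11→Zhao, Apr 12→Kapoor+Farahani, Apr 13→Zhao, Apr 14→Marcus, Apr 15→Ferraro, Apr 16→Santos, Apr 17→Farahani, Apr 18→Marcus, Apr 19→Santos.
Loads: Marcus 2, Zhao 2, Santos 2, Ferraro 2, Kapoor 2, Farahani 2, Cho 0 — all ≤ 2.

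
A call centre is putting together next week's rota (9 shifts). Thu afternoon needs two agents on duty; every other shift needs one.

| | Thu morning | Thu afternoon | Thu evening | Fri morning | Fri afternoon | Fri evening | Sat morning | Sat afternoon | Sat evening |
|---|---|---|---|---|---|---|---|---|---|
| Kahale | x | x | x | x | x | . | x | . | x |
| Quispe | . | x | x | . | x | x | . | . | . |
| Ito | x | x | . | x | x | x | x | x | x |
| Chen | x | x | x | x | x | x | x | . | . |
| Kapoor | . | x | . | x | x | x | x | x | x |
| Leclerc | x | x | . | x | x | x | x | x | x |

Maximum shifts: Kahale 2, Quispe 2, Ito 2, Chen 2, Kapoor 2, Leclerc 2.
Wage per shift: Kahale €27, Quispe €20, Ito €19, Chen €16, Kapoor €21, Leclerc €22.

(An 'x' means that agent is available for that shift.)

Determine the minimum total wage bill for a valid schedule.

€196

Picking the cheapest available agent for each shift independently would cost €169, but that ignores the shift limits.
An optimal schedule: Thu morning→Chen, Thu afternoon→Quispe+Leclerc, Thu evening→Chen, Fri morning→Kapoor, Fri afternoon→Leclerc, Fri evening→Quispe, Sat morning→Kapoor, Sat afternoon→Ito, Sat evening→Ito.
Total: 16 + 20 + 22 + 16 + 21 + 22 + 20 + 21 + 19 + 19 = €196.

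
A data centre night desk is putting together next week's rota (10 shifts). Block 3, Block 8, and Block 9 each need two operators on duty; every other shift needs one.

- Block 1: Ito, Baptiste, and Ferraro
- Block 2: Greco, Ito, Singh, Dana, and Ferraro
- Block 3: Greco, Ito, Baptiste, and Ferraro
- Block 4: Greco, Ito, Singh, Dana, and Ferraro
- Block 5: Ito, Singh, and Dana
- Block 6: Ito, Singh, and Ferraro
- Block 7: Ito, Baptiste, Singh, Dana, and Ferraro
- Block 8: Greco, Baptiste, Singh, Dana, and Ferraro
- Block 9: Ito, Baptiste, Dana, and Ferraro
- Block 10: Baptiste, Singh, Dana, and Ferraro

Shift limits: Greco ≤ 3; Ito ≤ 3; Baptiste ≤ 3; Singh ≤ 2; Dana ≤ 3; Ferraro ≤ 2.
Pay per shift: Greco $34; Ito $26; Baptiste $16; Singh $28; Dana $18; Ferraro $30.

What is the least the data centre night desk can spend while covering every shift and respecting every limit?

$296

Picking the cheapest available operator for each shift independently would cost $238, but that ignores the shift limits.
An optimal schedule: Block 1→Baptiste, Block 2→Dana, Block 3→Baptiste+Ito, Block 4→Dana, Block 5→Dana, Block 6→Ito, Block 7→Singh, Block 8→Singh+Ferraro, Block 9→Ito+Ferraro, Block 10→Baptiste.
Total: 16 + 18 + 16 + 26 + 18 + 18 + 26 + 28 + 28 + 30 + 26 + 30 + 16 = $296.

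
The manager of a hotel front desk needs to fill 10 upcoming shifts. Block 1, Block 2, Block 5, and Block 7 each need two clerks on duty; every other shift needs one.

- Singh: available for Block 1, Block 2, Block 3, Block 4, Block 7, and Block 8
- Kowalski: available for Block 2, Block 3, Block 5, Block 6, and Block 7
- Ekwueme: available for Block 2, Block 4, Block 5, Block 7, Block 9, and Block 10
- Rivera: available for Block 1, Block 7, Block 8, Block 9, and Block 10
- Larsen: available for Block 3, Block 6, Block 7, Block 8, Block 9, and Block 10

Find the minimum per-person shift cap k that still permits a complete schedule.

3

With 5 clerks and 14 worker-slots to fill, someone must work at least ⌈14/5⌉ = 3 shifts, so k ≥ 3.
k = 3 works: Block 1→Singh+Rivera, Block 2→Singh+Kowalski, Block 3→Larsen, Block 4→Singh, Block 5→Kowalski+Ekwueme, Block 6→Kowalski, Block 7→Rivera+Larsen, Block 8→Rivera, Block 9→Ekwueme, Block 10→Ekwueme.
Loads: Singh 3, Kowalski 3, Ekwueme 3, Rivera 3, Larsen 2 — all ≤ 3.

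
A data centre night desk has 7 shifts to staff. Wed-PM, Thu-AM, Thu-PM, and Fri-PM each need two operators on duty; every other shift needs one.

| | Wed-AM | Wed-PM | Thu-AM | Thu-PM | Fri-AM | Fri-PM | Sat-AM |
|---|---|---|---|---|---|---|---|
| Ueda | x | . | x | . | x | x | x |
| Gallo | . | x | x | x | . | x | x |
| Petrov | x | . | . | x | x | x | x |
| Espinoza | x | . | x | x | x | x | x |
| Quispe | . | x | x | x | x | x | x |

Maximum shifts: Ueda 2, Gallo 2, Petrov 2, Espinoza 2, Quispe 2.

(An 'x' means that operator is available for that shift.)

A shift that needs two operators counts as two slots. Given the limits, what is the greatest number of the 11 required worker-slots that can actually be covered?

Total capacity across all operators is 2+2+2+2+2 = 10, and 11 slots are needed, so at most 10 can be filled.
An assignment achieving 10: Wed-AM→Ueda, Wed-PM→Gallo+Quispe, Thu-AM→Ueda+Gallo, Thu-PM→Petrov+Espinoza, Fri-AM→Petrov, Fri-PM→Espinoza+Quispe.
Loads: Ueda 2/2, Gallo 2/2, Petrov 2/2, Espinoza 2/2, Quispe 2/2.

10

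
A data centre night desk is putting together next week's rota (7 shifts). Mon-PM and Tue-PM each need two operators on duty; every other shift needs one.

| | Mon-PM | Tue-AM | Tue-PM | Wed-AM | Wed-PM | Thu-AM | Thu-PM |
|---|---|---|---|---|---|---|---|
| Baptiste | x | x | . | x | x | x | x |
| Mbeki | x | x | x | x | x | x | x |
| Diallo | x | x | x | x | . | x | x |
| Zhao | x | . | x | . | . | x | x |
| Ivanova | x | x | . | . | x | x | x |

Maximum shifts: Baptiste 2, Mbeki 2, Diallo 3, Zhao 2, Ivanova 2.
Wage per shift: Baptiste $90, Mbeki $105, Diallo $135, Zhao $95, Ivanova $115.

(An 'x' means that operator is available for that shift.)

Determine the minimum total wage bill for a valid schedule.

$945

Picking the cheapest available operator for each shift independently would cost $835, but that ignores the shift limits.
An optimal schedule: Mon-PM→Ivanova+Diallo, Tue-AM→Mbeki, Tue-PM→Zhao+Mbeki, Wed-AM→Baptiste, Wed-PM→Baptiste, Thu-AM→Zhao, Thu-PM→Ivanova.
Total: 115 + 135 + 105 + 95 + 105 + 90 + 90 + 95 + 115 = $945.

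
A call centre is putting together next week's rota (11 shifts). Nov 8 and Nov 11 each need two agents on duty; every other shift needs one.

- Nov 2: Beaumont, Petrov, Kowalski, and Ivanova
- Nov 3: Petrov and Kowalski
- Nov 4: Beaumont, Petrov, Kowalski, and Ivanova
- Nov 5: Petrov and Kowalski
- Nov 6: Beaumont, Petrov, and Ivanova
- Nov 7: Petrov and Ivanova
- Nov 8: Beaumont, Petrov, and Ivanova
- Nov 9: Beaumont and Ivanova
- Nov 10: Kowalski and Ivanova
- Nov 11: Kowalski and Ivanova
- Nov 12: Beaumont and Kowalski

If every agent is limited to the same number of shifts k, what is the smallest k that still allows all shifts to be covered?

4

With 4 agents and 13 worker-slots to fill, someone must work at least ⌈13/4⌉ = 4 shifts, so k ≥ 4.
k = 4 works: Nov 2→Kowalski, Nov 3→Petrov, Nov 4→Kowalski, Nov 5→Petrov, Nov 6→Beaumont, Nov 7→Petrov, Nov 8→Beaumont+Petrov, Nov 9→Beaumont, Nov 10→Kowalski, Nov 11→Kowalski+Ivanova, Nov 12→Beaumont.
Loads: Beaumont 4, Petrov 4, Kowalski 4, Ivanova 1 — all ≤ 4.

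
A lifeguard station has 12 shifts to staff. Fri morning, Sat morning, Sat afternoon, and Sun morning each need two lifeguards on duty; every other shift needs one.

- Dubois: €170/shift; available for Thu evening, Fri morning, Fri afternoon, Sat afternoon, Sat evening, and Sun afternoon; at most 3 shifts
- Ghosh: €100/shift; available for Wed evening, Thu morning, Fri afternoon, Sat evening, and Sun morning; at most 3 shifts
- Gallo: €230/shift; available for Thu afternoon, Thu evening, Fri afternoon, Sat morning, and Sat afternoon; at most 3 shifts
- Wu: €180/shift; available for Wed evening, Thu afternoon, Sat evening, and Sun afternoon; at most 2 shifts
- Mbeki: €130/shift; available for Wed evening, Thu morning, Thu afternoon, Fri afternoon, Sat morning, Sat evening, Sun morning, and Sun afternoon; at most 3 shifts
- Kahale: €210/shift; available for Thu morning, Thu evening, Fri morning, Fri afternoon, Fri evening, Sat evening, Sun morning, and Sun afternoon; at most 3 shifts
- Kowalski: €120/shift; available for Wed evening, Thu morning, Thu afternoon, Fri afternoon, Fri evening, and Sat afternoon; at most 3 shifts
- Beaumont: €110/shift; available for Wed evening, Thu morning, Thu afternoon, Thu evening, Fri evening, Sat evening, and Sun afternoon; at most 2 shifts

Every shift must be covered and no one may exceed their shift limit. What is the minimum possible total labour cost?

€2220

Fri morning can only be covered by Dubois and Kahale, so that assignment is forced.
Sat morning can only be covered by Gallo and Mbeki, so that assignment is forced.
Picking the cheapest available lifeguard for each shift independently would cost €2100, but that ignores the shift limits.
An optimal schedule: Wed evening→Ghosh, Thu morning→Ghosh, Thu afternoon→Kowalski, Thu evening→Beaumont, Fri morning→Dubois+Kahale, Fri afternoon→Kowalski, Fri evening→Beaumont, Sat morning→Mbeki+Gallo, Sat afternoon→Kowalski+Dubois, Sat evening→Dubois, Sun morning→Ghosh+Mbeki, Sun afternoon→Mbeki.
Total: 100 + 100 + 120 + 110 + 170 + 210 + 120 + 110 + 130 + 230 + 120 + 170 + 170 + 100 + 130 + 130 = €2220.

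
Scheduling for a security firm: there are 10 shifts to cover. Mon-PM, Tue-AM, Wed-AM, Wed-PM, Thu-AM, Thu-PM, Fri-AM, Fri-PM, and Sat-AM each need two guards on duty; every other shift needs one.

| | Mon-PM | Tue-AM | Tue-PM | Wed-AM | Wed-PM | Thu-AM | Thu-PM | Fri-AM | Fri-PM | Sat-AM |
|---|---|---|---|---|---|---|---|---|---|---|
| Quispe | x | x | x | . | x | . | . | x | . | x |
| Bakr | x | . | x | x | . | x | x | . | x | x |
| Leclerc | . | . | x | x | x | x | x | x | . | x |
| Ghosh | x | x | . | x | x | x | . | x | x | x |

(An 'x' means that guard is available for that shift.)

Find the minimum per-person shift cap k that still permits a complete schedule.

With 4 guards and 19 worker-slots to fill, someone must work at least ⌈19/4⌉ = 5 shifts, so k ≥ 5.
k = 5 works: Mon-PM→Quispe+Bakr, Tue-AM→Quispe+Ghosh, Tue-PM→Quispe, Wed-AM→Bakr+Leclerc, Wed-PM→Quispe+Leclerc, Thu-AM→Bakr+Leclerc, Thu-PM→Bakr+Leclerc, Fri-AM→Quispe+Ghosh, Fri-PM→Bakr+Ghosh, Sat-AM→Leclerc+Ghosh.
Loads: Quispe 5, Bakr 5, Leclerc 5, Ghosh 4 — all ≤ 5.

5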